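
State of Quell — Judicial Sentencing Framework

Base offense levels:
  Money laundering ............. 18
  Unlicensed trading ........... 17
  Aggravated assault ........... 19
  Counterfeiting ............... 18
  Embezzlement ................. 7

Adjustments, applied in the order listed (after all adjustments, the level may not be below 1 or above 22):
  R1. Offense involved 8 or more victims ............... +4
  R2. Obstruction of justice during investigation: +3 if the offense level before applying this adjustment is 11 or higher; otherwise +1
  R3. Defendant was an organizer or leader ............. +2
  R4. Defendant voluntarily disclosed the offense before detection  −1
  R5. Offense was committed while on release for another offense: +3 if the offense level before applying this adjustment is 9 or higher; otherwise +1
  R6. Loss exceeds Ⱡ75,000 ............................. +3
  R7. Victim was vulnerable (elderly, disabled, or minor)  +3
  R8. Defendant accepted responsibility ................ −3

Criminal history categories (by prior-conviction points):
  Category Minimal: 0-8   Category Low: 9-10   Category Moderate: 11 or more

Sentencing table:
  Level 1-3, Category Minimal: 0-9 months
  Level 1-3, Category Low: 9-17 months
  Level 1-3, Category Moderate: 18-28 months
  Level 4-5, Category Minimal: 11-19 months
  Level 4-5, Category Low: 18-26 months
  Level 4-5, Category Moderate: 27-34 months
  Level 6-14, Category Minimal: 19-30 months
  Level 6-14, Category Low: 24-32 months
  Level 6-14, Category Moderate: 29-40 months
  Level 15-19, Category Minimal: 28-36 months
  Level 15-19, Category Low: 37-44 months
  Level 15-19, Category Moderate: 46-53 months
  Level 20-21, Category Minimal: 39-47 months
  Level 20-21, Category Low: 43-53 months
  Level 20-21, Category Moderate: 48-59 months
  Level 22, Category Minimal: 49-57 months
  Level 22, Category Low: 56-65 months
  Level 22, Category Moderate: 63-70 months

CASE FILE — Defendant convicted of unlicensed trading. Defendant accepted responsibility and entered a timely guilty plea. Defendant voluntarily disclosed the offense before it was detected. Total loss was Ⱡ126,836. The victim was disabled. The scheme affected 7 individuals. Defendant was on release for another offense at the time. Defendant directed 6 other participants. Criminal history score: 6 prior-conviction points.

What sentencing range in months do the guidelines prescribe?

Base offense level for unlicensed trading: 17.
R3 applies: 17 + 2 = 19.
R4 applies: 19 − 1 = 18.
R5 applies (level before this adjustment is 18 ≥ 9, so +3): 18 + 3 = 21.
R6 applies: 21 + 3 = 24.
R7 applies: 24 + 3 = 27.
R8 applies: 27 − 3 = 24.
Level 24 exceeds the maximum of 22; capped at 22.
Final offense level: 22.
Criminal history: 6 prior points → Category Minimal (0-8).
Level 22 falls in the 22 band.
Grid: Level 22 × Category Minimal = 49-57 months.

49-57 months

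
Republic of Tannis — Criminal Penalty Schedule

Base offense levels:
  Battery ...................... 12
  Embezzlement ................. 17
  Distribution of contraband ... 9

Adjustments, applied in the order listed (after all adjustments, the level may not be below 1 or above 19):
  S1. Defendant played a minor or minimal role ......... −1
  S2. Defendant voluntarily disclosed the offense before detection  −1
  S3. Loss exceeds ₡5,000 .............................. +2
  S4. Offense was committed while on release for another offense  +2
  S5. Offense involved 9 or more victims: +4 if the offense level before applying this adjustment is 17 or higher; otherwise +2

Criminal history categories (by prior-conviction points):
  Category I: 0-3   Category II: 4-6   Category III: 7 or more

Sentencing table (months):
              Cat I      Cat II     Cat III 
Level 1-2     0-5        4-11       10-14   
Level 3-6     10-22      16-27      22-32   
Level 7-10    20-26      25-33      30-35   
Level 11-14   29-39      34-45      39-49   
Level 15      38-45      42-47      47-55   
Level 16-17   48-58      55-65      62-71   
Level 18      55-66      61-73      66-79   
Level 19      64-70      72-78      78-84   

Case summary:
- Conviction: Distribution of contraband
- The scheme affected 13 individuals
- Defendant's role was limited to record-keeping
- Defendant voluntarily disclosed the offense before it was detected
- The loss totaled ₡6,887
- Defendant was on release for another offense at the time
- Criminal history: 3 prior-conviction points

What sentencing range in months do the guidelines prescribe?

29-39 months

Base offense level for distribution of contraband: 9.
S1 applies: 9 − 1 = 8.
S2 applies: 8 − 1 = 7.
S3 applies: 7 + 2 = 9.
S4 applies: 9 + 2 = 11.
S5 applies (level before this adjustment is 11 < 17, so +2): 11 + 2 = 13.
Final offense level: 13.
Criminal history: 3 prior points → Category I (0-3).
Level 13 falls in the 11-14 band.
Grid: Level 11-14 × Category I = 29-39 months.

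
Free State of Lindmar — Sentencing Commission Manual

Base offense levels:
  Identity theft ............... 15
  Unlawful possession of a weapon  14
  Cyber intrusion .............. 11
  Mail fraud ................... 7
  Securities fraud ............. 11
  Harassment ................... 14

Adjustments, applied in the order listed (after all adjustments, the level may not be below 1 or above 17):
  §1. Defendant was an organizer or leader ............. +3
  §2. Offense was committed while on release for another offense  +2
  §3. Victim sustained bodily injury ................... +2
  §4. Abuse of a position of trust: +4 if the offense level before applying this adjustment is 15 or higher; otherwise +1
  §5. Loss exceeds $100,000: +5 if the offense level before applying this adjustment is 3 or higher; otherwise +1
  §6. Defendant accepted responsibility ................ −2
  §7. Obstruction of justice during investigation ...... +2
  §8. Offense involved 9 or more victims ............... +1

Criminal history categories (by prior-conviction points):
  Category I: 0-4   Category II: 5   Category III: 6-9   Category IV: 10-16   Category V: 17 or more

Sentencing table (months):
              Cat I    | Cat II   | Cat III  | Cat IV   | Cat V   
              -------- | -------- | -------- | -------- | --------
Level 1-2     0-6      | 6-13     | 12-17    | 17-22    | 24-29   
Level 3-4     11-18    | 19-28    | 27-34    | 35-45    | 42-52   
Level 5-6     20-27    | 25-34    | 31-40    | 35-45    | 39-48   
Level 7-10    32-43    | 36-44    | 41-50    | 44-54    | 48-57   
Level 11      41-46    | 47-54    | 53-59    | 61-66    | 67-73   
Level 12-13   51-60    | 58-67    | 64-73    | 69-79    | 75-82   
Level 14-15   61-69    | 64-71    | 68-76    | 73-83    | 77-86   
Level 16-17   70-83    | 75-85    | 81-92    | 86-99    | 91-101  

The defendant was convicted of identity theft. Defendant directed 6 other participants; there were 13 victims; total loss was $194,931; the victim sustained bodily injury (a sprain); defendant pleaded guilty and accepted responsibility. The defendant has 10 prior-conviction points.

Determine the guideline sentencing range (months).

Base offense level for identity theft: 15.
§1 applies: 15 + 3 = 18.
§3 applies: 18 + 2 = 20.
§5 applies (level before this adjustment is 20 ≥ 3, so +5): 20 + 5 = 25.
§6 applies: 25 − 2 = 23.
§7 does not apply.
§8 applies: 23 + 1 = 24.
Level 24 exceeds the maximum of 17; capped at 17.
Final offense level: 17.
Criminal history: 10 prior points → Category IV (10-16).
Level 17 falls in the 16-17 band.
Grid: Level 16-17 × Category IV = 86-99 months.

86-99 months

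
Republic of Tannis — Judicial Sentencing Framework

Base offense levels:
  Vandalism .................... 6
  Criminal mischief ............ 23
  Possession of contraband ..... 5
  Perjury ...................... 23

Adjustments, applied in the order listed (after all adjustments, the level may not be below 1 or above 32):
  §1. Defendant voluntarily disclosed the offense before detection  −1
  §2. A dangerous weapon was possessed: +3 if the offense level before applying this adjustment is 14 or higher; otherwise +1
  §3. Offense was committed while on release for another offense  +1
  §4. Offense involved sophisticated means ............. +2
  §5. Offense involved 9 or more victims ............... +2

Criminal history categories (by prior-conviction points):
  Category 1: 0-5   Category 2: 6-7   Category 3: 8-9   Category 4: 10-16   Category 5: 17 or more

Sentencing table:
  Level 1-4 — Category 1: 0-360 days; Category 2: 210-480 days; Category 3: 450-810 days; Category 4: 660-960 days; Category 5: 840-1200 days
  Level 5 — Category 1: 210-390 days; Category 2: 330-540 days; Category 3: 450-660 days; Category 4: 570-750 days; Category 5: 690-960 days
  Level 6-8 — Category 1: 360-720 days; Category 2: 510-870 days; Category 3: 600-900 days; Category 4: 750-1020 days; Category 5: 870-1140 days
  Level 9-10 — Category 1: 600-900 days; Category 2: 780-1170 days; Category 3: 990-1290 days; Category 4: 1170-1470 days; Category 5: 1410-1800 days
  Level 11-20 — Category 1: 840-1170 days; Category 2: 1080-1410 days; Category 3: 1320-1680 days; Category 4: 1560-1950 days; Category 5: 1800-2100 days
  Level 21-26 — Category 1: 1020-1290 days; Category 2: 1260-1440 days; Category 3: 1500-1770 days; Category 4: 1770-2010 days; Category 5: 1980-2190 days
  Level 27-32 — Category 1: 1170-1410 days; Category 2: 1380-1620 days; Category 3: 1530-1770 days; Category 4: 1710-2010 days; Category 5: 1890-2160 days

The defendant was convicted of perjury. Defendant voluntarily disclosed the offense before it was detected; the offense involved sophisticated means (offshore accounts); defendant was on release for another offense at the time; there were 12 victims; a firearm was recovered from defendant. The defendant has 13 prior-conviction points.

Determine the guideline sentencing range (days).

1710-2010 days

Base offense level for perjury: 23.
§1 applies: 23 − 1 = 22.
§2 applies (level before this adjustment is 22 ≥ 14, so +3): 22 + 3 = 25.
§3 applies: 25 + 1 = 26.
§4 applies: 26 + 2 = 28.
§5 applies: 28 + 2 = 30.
Final offense level: 30.
Criminal history: 13 prior points → Category 4 (10-16).
Level 30 falls in the 27-32 band.
Grid: Level 27-32 × Category 4 = 1710-2010 days.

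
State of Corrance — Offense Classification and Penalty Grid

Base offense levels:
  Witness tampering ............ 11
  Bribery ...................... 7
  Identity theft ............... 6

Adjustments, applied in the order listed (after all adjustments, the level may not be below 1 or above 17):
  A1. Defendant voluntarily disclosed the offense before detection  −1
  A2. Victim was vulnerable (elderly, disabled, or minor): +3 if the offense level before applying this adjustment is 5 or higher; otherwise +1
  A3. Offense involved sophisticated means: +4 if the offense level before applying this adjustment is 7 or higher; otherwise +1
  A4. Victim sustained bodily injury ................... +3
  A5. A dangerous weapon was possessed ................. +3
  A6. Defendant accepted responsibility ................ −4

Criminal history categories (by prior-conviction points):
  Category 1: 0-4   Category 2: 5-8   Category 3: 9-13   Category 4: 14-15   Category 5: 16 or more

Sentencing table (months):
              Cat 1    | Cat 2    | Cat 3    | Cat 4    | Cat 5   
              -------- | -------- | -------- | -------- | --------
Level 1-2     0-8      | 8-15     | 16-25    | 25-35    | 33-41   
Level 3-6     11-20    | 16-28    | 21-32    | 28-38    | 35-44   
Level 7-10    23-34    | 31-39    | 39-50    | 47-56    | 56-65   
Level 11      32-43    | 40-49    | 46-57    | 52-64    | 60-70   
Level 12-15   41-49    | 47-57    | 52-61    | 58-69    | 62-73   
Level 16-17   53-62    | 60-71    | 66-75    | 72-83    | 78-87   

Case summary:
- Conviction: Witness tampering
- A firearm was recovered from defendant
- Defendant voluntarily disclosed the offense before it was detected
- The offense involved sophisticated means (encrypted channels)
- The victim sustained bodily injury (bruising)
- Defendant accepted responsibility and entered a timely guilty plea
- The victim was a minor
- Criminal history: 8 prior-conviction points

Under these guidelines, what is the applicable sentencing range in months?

60-71 months

Base offense level for witness tampering: 11.
A1 applies: 11 − 1 = 10.
A2 applies (level before this adjustment is 10 ≥ 5, so +3): 10 + 3 = 13.
A3 applies (level before this adjustment is 13 ≥ 7, so +4): 13 + 4 = 17.
A4 applies: 17 + 3 = 20.
A5 applies: 20 + 3 = 23.
A6 applies: 23 − 4 = 19.
Level 19 exceeds the maximum of 17; capped at 17.
Final offense level: 17.
Criminal history: 8 prior points → Category 2 (5-8).
Level 17 falls in the 16-17 band.
Grid: Level 16-17 × Category 2 = 60-71 months.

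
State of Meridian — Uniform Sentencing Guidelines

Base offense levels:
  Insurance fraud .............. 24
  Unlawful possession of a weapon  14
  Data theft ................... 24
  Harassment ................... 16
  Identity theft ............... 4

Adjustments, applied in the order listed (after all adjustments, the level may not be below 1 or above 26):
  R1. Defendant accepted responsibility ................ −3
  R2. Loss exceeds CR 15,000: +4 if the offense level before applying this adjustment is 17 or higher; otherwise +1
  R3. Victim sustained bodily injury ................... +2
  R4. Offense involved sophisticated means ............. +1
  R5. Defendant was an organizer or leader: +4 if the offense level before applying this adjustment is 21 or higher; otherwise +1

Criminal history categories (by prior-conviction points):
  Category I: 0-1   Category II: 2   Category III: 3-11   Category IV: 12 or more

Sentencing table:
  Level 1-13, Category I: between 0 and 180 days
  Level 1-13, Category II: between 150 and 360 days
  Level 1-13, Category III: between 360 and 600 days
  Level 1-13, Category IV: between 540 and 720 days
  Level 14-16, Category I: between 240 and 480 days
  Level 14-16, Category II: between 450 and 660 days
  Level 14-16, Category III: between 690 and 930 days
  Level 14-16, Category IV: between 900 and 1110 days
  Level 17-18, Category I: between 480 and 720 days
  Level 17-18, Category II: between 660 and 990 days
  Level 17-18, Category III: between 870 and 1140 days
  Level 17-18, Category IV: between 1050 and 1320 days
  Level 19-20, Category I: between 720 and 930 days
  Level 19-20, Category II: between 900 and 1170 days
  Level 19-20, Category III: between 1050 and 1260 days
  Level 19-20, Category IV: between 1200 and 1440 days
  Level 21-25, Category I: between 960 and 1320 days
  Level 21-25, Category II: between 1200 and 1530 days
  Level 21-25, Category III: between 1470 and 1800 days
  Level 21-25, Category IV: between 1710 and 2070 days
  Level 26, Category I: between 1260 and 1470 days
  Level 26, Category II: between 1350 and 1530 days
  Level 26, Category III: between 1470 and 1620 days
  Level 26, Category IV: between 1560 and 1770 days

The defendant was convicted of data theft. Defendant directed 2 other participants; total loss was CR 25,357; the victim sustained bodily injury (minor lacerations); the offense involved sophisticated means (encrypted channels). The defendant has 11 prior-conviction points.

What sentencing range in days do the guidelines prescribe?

1470-1620 days

Base offense level for data theft: 24.
R1 does not apply.
R2 applies (level before this adjustment is 24 ≥ 17, so +4): 24 + 4 = 28.
R3 applies: 28 + 2 = 30.
R4 applies: 30 + 1 = 31.
R5 applies (level before this adjustment is 31 ≥ 21, so +4): 31 + 4 = 35.
Level 35 exceeds the maximum of 26; capped at 26.
Final offense level: 26.
Criminal history: 11 prior points → Category III (3-11).
Level 26 falls in the 26 band.
Grid: Level 26 × Category III = 1470-1620 days.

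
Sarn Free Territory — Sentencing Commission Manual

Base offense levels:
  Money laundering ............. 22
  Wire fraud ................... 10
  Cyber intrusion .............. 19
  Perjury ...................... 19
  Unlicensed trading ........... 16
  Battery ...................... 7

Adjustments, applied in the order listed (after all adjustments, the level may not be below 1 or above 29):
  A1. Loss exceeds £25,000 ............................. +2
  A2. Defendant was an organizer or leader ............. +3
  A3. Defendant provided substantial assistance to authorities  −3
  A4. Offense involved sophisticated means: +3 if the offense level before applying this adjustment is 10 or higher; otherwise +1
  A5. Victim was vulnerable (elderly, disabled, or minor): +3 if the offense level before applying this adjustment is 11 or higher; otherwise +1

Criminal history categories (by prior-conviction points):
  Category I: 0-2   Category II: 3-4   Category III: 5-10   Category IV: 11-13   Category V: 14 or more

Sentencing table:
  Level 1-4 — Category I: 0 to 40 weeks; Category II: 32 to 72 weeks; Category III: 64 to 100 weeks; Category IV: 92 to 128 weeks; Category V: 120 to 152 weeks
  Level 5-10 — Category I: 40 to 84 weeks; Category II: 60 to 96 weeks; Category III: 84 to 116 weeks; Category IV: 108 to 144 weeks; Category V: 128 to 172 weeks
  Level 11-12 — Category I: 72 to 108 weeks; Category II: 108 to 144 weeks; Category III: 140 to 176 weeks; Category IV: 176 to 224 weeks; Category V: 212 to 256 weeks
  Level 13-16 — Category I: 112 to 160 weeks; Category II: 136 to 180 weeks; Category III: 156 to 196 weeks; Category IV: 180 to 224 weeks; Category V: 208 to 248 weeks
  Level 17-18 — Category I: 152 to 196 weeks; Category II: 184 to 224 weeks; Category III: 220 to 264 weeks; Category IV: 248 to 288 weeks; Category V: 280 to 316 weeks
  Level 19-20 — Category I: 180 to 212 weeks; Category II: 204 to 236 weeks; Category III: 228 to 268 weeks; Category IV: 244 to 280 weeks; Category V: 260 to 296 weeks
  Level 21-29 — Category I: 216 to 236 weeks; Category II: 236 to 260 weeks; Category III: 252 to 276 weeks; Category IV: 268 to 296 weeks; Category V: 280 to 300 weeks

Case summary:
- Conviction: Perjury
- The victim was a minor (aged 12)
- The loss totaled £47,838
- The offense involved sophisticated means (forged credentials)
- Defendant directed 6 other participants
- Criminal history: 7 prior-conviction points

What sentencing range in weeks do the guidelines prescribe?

252-276 weeks

Base offense level for perjury: 19.
A1 applies: 19 + 2 = 21.
A2 applies: 21 + 3 = 24.
A4 applies (level before this adjustment is 24 ≥ 10, so +3): 24 + 3 = 27.
A5 applies (level before this adjustment is 27 ≥ 11, so +3): 27 + 3 = 30.
Level 30 exceeds the maximum of 29; capped at 29.
Final offense level: 29.
Criminal history: 7 prior points → Category III (5-10).
Level 29 falls in the 21-29 band.
Grid: Level 21-29 × Category III = 252-276 weeks.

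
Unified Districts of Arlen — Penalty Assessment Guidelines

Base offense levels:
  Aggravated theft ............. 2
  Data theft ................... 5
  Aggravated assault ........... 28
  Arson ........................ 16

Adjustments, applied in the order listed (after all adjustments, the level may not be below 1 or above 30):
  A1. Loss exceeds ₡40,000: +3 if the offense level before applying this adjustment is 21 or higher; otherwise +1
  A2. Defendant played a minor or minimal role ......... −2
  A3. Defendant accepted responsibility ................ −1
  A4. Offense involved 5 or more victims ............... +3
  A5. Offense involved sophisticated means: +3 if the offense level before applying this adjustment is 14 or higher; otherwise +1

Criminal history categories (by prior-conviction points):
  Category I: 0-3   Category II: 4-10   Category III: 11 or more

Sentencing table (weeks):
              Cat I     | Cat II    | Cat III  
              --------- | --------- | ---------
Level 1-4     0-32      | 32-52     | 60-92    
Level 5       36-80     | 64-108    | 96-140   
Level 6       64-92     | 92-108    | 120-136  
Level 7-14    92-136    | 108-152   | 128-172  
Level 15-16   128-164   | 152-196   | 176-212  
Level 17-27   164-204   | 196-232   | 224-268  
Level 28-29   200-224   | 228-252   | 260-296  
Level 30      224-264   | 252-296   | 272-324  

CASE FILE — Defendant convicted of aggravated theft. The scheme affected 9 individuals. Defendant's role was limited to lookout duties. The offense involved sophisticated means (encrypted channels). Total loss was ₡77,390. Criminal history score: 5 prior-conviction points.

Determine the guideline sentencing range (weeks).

Base offense level for aggravated theft: 2.
A1 applies (level before this adjustment is 2 < 21, so +1): 2 + 1 = 3.
A2 applies: 3 − 2 = 1.
A4 applies: 1 + 3 = 4.
A5 applies (level before this adjustment is 4 < 14, so +1): 4 + 1 = 5.
Final offense level: 5.
Criminal history: 5 prior points → Category II (4-10).
Level 5 falls in the 5 band.
Grid: Level 5 × Category II = 64-108 weeks.

64-108 weeks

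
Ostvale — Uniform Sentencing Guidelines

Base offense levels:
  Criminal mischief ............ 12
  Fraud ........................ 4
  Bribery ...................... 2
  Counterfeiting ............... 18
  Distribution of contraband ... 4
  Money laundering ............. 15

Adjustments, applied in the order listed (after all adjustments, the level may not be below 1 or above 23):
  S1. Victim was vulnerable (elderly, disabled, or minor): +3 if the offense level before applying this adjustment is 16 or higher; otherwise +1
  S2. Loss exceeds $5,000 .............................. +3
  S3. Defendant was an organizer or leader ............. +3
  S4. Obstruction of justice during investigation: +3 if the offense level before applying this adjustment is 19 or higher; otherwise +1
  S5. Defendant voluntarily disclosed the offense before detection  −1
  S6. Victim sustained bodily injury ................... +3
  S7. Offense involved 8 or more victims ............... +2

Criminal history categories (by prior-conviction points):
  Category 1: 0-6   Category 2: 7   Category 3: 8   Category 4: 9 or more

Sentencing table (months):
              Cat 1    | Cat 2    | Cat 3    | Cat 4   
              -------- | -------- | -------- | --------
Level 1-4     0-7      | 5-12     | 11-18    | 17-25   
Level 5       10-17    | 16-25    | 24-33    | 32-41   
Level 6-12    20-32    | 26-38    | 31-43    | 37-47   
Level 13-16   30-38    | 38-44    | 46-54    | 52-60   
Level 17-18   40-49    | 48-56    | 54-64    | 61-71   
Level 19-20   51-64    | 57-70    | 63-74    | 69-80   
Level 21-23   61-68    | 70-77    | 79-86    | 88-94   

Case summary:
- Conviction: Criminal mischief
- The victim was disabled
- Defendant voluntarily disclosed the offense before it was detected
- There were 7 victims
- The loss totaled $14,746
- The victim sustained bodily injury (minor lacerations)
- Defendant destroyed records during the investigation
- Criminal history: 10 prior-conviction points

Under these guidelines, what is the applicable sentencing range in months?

Base offense level for criminal mischief: 12.
S1 applies (level before this adjustment is 12 < 16, so +1): 12 + 1 = 13.
S2 applies: 13 + 3 = 16.
S3 does not apply.
S4 applies (level before this adjustment is 16 < 19, so +1): 16 + 1 = 17.
S5 applies: 17 − 1 = 16.
S6 applies: 16 + 3 = 19.
S7 does not apply.
Final offense level: 19.
Criminal history: 10 prior points → Category 4 (9+).
Level 19 falls in the 19-20 band.
Grid: Level 19-20 × Category 4 = 69-80 months.

69-80 months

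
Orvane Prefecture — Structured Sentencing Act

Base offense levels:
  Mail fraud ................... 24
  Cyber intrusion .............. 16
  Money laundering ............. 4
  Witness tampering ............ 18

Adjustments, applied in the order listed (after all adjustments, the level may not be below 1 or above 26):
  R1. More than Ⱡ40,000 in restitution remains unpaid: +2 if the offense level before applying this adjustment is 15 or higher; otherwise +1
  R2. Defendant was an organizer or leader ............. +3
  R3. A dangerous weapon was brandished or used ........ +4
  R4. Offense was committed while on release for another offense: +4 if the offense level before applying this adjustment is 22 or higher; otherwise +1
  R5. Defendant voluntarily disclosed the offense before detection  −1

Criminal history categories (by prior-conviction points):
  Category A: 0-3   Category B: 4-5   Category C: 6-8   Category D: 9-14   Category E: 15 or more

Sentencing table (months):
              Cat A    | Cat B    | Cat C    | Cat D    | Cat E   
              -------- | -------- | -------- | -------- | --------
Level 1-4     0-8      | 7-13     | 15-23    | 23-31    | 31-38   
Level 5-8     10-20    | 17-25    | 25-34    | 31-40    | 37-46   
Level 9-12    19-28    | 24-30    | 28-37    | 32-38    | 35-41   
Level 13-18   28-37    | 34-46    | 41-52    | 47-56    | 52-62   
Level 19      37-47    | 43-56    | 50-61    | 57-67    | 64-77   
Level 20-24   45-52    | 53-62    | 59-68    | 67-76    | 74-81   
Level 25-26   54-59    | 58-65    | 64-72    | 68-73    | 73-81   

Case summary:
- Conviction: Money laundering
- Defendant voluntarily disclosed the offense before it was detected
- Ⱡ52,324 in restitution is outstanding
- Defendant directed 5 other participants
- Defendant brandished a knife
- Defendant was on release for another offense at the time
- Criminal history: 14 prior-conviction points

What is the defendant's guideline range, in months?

32-38 months

Base offense level for money laundering: 4.
R1 applies (level before this adjustment is 4 < 15, so +1): 4 + 1 = 5.
R2 applies: 5 + 3 = 8.
R3 applies: 8 + 4 = 12.
R4 applies (level before this adjustment is 12 < 22, so +1): 12 + 1 = 13.
R5 applies: 13 − 1 = 12.
Final offense level: 12.
Criminal history: 14 prior points → Category D (9-14).
Level 12 falls in the 9-12 band.
Grid: Level 9-12 × Category D = 32-38 months.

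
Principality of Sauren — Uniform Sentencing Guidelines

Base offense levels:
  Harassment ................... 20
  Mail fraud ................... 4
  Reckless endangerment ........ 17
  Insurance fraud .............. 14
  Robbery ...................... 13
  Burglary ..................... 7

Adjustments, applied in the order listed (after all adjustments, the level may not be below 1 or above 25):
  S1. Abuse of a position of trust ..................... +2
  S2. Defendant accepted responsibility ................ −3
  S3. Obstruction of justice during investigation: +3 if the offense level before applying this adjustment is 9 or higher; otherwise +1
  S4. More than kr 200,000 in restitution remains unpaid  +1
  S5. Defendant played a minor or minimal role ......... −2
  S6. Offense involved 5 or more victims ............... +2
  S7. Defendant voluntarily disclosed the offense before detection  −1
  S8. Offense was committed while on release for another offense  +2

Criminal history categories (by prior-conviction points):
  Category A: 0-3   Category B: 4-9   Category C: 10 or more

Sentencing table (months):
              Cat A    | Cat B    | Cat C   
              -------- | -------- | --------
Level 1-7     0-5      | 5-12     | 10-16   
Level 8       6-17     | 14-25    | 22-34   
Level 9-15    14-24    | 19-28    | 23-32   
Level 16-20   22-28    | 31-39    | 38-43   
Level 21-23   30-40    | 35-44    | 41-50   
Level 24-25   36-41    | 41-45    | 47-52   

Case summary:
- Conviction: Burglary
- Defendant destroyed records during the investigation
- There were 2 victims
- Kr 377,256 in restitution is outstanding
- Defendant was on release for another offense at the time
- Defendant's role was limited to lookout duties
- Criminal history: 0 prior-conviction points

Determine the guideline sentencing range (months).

Base offense level for burglary: 7.
S1 does not apply.
S2 does not apply.
S3 applies (level before this adjustment is 7 < 9, so +1): 7 + 1 = 8.
S4 applies: 8 + 1 = 9.
S5 applies: 9 − 2 = 7.
S6 does not apply.
S7 does not apply.
S8 applies: 7 + 2 = 9.
Final offense level: 9.
Criminal history: 0 prior points → Category A (0-3).
Level 9 falls in the 9-15 band.
Grid: Level 9-15 × Category A = 14-24 months.

14-24 months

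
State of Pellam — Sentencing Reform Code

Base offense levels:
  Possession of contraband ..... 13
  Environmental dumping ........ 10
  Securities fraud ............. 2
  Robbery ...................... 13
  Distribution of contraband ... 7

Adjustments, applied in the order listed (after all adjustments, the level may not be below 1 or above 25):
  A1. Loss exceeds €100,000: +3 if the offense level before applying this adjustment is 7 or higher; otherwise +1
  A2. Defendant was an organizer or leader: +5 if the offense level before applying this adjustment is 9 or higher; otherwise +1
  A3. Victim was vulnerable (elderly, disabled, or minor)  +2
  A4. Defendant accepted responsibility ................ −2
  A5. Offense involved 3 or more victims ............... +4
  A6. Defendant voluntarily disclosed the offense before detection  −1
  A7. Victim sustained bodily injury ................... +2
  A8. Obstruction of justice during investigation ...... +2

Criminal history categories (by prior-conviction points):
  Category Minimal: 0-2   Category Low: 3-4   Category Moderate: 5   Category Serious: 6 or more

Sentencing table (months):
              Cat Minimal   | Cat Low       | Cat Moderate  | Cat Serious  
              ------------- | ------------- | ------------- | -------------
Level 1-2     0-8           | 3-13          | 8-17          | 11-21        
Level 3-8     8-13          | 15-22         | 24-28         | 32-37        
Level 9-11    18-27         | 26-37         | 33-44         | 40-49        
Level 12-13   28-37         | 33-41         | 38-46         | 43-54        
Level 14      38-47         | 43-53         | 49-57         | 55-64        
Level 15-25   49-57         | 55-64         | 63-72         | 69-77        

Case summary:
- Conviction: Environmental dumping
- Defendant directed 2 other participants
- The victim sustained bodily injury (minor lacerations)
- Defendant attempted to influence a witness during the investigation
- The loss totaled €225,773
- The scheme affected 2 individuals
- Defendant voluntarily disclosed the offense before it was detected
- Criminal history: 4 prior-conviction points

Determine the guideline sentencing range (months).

Base offense level for environmental dumping: 10.
A1 applies (level before this adjustment is 10 ≥ 7, so +3): 10 + 3 = 13.
A2 applies (level before this adjustment is 13 ≥ 9, so +5): 13 + 5 = 18.
A6 applies: 18 − 1 = 17.
A7 applies: 17 + 2 = 19.
A8 applies: 19 + 2 = 21.
Final offense level: 21.
Criminal history: 4 prior points → Category Low (3-4).
Level 21 falls in the 15-25 band.
Grid: Level 15-25 × Category Low = 55-64 months.

55-64 months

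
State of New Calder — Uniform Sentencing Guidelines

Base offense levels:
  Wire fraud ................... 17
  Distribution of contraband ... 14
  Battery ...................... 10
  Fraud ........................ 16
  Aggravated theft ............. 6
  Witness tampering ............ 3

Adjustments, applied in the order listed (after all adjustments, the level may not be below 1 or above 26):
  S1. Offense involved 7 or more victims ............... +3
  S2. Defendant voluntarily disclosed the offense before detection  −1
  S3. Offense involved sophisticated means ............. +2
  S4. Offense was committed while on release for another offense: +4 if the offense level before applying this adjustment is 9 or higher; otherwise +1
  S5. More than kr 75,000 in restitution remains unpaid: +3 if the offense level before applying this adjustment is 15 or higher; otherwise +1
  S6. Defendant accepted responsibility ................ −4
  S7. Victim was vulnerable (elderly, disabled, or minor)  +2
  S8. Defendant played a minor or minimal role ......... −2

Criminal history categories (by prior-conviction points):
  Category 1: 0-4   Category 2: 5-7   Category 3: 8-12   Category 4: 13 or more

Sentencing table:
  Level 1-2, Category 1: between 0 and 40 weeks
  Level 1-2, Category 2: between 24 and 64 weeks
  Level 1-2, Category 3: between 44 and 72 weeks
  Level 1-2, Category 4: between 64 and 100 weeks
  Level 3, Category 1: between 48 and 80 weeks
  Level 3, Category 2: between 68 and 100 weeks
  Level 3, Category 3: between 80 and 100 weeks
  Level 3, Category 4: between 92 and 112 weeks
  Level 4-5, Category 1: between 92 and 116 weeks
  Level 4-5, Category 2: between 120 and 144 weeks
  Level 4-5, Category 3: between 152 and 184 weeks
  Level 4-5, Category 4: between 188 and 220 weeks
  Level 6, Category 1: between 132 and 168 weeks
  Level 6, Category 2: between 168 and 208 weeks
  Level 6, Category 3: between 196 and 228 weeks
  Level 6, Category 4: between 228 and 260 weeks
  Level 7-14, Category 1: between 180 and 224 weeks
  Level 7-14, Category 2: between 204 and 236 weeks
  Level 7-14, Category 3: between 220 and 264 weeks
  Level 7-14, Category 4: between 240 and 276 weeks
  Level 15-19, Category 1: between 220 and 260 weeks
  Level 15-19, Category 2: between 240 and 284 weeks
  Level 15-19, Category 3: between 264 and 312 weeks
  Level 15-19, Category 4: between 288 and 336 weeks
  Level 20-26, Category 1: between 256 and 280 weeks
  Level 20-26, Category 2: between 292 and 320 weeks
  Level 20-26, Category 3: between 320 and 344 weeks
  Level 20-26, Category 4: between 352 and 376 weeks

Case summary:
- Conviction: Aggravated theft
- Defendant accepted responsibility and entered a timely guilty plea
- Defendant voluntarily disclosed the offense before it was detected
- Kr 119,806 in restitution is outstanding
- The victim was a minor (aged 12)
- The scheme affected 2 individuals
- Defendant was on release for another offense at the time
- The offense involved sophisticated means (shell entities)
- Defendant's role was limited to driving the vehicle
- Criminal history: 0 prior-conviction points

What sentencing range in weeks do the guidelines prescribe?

Base offense level for aggravated theft: 6.
S1 does not apply.
S2 applies: 6 − 1 = 5.
S3 applies: 5 + 2 = 7.
S4 applies (level before this adjustment is 7 < 9, so +1): 7 + 1 = 8.
S5 applies (level before this adjustment is 8 < 15, so +1): 8 + 1 = 9.
S6 applies: 9 − 4 = 5.
S7 applies: 5 + 2 = 7.
S8 applies: 7 − 2 = 5.
Final offense level: 5.
Criminal history: 0 prior points → Category 1 (0-4).
Level 5 falls in the 4-5 band.
Grid: Level 4-5 × Category 1 = 92-116 weeks.

92-116 weeks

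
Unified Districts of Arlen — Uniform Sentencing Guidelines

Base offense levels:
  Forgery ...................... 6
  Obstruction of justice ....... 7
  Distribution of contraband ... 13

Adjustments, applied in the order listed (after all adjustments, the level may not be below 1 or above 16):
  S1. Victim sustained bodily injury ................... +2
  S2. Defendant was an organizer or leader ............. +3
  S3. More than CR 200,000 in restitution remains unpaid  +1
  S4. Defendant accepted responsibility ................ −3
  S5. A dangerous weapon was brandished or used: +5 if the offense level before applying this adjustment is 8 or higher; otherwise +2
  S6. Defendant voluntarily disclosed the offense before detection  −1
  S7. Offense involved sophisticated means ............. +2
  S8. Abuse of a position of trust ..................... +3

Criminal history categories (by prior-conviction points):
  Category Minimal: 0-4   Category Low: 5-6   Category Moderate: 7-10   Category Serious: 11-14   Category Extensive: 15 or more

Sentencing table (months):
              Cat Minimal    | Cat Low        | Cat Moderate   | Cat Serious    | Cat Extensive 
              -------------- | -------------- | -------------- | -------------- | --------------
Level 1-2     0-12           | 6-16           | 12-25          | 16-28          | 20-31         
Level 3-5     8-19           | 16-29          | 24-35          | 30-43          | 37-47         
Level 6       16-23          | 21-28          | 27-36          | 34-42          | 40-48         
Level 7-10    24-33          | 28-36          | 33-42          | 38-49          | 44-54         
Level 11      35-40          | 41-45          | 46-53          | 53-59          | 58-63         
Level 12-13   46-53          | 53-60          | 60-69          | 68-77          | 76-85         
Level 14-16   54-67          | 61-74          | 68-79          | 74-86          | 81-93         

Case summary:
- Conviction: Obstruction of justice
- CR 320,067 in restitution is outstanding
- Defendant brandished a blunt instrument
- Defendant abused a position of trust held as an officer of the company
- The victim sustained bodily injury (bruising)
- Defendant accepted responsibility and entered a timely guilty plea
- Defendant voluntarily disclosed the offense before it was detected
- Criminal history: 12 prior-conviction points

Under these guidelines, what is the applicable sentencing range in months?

53-59 months

Base offense level for obstruction of justice: 7.
S1 applies: 7 + 2 = 9.
S2 does not apply.
S3 applies: 9 + 1 = 10.
S4 applies: 10 − 3 = 7.
S5 applies (level before this adjustment is 7 < 8, so +2): 7 + 2 = 9.
S6 applies: 9 − 1 = 8.
S7 does not apply.
S8 applies: 8 + 3 = 11.
Final offense level: 11.
Criminal history: 12 prior points → Category Serious (11-14).
Level 11 falls in the 11 band.
Grid: Level 11 × Category Serious = 53-59 months.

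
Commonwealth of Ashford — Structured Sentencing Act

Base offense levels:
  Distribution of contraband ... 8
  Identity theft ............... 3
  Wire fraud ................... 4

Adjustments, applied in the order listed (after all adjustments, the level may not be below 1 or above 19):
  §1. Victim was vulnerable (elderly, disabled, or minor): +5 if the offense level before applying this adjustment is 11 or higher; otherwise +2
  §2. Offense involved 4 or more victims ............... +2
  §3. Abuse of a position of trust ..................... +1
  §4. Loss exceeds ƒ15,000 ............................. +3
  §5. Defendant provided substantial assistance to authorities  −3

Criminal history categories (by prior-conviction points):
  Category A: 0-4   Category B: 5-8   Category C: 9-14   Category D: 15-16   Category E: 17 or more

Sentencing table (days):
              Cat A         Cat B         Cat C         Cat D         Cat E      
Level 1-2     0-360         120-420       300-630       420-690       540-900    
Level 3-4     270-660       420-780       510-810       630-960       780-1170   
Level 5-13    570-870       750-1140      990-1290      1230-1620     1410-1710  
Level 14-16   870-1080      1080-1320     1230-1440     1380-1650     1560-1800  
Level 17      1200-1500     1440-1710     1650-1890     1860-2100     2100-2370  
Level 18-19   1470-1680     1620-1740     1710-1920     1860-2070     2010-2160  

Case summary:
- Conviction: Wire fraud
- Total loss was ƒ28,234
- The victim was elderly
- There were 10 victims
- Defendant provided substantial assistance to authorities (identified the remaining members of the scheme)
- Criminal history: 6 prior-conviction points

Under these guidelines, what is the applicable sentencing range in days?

750-1140 days

Base offense level for wire fraud: 4.
§1 applies (level before this adjustment is 4 < 11, so +2): 4 + 2 = 6.
§2 applies: 6 + 2 = 8.
§3 does not apply.
§4 applies: 8 + 3 = 11.
§5 applies: 11 − 3 = 8.
Final offense level: 8.
Criminal history: 6 prior points → Category B (5-8).
Level 8 falls in the 5-13 band.
Grid: Level 5-13 × Category B = 750-1140 days.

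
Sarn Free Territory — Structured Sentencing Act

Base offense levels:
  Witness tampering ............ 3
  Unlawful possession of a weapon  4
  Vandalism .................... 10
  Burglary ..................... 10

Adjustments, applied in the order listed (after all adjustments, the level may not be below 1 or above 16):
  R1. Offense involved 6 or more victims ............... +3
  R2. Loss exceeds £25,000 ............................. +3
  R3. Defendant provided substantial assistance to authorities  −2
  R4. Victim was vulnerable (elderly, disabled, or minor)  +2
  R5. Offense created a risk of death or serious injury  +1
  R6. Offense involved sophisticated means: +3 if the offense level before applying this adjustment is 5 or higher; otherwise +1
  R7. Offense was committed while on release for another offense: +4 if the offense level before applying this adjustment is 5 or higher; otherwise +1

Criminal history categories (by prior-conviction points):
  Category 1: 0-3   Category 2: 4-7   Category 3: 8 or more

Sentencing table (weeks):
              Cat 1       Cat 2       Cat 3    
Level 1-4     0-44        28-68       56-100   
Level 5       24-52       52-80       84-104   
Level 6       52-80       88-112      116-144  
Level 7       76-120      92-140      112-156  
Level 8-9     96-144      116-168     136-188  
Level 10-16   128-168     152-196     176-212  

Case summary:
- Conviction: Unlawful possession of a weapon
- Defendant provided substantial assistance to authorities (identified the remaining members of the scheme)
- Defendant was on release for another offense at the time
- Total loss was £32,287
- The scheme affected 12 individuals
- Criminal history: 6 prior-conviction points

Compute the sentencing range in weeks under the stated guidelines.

Base offense level for unlawful possession of a weapon: 4.
R1 applies: 4 + 3 = 7.
R2 applies: 7 + 3 = 10.
R3 applies: 10 − 2 = 8.
R4 does not apply.
R7 applies (level before this adjustment is 8 ≥ 5, so +4): 8 + 4 = 12.
Final offense level: 12.
Criminal history: 6 prior points → Category 2 (4-7).
Level 12 falls in the 10-16 band.
Grid: Level 10-16 × Category 2 = 152-196 weeks.

152-196 weeks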